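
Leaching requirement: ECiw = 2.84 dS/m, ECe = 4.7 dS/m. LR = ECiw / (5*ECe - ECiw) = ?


LR = ECiw / (5*ECe - ECiw)
LR = 2.84 / (5*4.7 - 2.84)
LR = 2.84 / 20.6600

0.1375


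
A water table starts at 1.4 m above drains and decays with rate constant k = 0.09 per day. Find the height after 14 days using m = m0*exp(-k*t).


m = m0 * exp(-k*t)
m = 1.4 * exp(-0.09 * 14)
m = 1.4 * exp(-1.2600)

0.3971 m


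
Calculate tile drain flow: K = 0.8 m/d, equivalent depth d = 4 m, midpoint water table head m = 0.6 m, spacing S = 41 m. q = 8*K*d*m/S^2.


q = 8*K*d*m/S^2
q = 8*0.8*4*0.6/41^2
q = 15.3600 / 1681

0.0091 m/d


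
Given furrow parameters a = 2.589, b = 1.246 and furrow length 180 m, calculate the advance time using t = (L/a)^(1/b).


t = (L/a)^(1/b)
t = (180/2.589)^(1/1.246)
t = 69.524913^(1/1.246)

30.0915 min


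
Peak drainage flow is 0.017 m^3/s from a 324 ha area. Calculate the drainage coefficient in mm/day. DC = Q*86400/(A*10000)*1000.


DC = Q * 86400 / (A * 10000) * 1000
DC = 0.017 * 86400 / (324 * 10000) * 1000
DC = 1468800.0000 / 3240000

0.4533 mm/day


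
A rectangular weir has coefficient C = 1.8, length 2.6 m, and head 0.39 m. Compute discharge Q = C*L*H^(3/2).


Q = C * L * H^(3/2) = 1.8 * 2.6 * 0.39^1.5 = 1.8 * 2.6 * 0.243555

1.1398 m^3/s


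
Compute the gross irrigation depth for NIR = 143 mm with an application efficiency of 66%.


Ea = 66% = 0.66
GID = NIR / Ea = 143 / 0.66 = 216.6667 mm

216.6667 mm


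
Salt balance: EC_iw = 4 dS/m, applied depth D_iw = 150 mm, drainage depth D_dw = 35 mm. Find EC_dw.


EC_dw = EC_iw * D_iw / D_dw
EC_dw = 4 * 150 / 35
EC_dw = 600 / 35

17.1429 dS/m


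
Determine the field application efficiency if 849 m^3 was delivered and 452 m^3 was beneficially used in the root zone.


Ea = V_root / V_field * 100 = 452 / 849 * 100 = 53.2391%

53.2391 %


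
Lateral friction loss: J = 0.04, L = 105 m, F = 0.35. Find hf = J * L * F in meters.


hf = J * L * F = 0.04 * 105 * 0.35 = 1.4700 m

1.4700 m


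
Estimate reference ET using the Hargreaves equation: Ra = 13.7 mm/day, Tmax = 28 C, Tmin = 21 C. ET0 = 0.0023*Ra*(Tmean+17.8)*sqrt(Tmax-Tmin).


Tmean = (Tmax + Tmin)/2 = (28 + 21)/2 = 24.5
ET0 = 0.0023 * 13.7 * (24.5 + 17.8) * sqrt(28 - 21)
ET0 = 0.0023 * 13.7 * 42.3 * 2.645751

3.5265 mm/day


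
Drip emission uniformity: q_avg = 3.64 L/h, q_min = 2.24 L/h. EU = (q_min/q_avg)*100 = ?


EU = (q_min/q_avg)*100 = (2.24/3.64)*100 = 61.5385%

61.5385 %


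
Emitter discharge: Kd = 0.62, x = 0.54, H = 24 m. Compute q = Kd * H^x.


q = Kd * H^x = 0.62 * 24^0.54 = 0.62 * 5.563064

3.4491 L/h


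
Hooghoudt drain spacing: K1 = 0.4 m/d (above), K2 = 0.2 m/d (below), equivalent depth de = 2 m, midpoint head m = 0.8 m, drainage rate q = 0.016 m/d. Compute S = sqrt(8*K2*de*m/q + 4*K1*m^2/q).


S^2 = 8*K2*de*m/q + 4*K1*m^2/q
S^2 = 8*0.2*2*0.8/0.016 + 4*0.4*0.8^2/0.016
S = sqrt(224.0000)

14.9666 m


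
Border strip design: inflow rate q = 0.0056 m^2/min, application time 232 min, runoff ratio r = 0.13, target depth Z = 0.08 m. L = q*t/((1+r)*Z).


L = q*t/((1+r)*Z)
L = 0.0056*232/((1+0.13)*0.08)
L = 1.2992/0.0904

14.3717 m


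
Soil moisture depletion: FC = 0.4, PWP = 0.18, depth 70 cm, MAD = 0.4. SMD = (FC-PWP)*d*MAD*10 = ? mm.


SMD = (FC - PWP) * d * MAD * 10
SMD = (0.4 - 0.18) * 70 * 0.4 * 10
SMD = 0.2200 * 70 * 0.4 * 10

61.6000 mm


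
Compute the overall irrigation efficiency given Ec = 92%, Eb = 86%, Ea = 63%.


Ec = 0.92, Eb = 0.86, Ea = 0.63
E = 0.92 * 0.86 * 0.63 * 100 = 49.8456%

49.8456 %


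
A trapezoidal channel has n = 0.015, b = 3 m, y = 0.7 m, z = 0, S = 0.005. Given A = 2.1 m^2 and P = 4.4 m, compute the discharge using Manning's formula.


R = A/P = 2.1/4.4 = 0.477273
Q = (1/0.015) * 2.1 * 0.477273^(2/3) * 0.005^0.5

6.0459 m^3/s


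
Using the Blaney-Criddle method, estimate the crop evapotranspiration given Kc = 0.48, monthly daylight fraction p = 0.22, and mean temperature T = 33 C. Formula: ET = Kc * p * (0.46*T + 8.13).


ET = Kc * p * (0.46*T + 8.13)
ET = 0.48 * 0.22 * (0.46*33 + 8.13)
ET = 0.48 * 0.22 * 23.3100

2.4615 mm/day


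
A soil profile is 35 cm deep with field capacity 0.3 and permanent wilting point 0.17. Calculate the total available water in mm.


AWC = (FC - PWP) * d * 10
AWC = (0.3 - 0.17) * 35 * 10
AWC = 0.1300 * 35 * 10

45.5000 mm


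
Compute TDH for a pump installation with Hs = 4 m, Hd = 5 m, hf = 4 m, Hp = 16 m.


TDH = Hs + Hd + hf + Hp = 4 + 5 + 4 + 16 = 29

29 m


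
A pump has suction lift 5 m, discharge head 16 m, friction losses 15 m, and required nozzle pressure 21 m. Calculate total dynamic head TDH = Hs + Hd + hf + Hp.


TDH = Hs + Hd + hf + Hp = 5 + 16 + 15 + 21 = 57

57 m


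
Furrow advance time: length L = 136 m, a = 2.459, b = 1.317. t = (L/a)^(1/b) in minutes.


t = (L/a)^(1/b)
t = (136/2.459)^(1/1.317)
t = 55.307035^(1/1.317)

21.0521 min


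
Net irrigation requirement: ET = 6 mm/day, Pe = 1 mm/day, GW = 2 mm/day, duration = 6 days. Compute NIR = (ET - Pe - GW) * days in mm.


Daily deficit = ET - Pe - GW = 6 - 1 - 2 = 3 mm/day
NIR = 3 * 6 = 18 mm

18.0000 mm


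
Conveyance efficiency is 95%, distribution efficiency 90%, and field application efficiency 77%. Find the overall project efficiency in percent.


Ec = 0.95, Eb = 0.9, Ea = 0.77
E = 0.95 * 0.9 * 0.77 * 100 = 65.8350%

65.8350 %


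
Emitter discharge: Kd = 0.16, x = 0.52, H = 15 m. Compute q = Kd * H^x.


q = Kd * H^x = 0.16 * 15^0.52 = 0.16 * 4.088533

0.6542 L/h


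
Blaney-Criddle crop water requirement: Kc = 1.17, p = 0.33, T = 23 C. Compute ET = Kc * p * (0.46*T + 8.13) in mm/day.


ET = Kc * p * (0.46*T + 8.13)
ET = 1.17 * 0.33 * (0.46*23 + 8.13)
ET = 1.17 * 0.33 * 18.7100

7.2239 mm/day


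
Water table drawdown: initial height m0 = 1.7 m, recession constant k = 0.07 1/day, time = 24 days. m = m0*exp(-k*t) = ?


m = m0 * exp(-k*t)
m = 1.7 * exp(-0.07 * 24)
m = 1.7 * exp(-1.6800)

0.3168 m


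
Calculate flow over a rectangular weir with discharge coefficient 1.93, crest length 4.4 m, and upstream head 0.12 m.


Q = C * L * H^(3/2) = 1.93 * 4.4 * 0.12^1.5 = 1.93 * 4.4 * 0.041569

0.3530 m^3/s


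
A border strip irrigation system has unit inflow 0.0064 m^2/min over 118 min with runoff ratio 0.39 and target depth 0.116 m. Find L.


L = q*t/((1+r)*Z)
L = 0.0064*118/((1+0.39)*0.116)
L = 0.7552/0.16124

4.6837 m


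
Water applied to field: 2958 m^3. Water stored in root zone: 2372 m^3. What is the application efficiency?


Ea = V_root / V_field * 100 = 2372 / 2958 * 100 = 80.1893%

80.1893 %


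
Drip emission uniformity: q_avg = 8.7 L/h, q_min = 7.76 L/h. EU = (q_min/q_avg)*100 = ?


EU = (q_min/q_avg)*100 = (7.76/8.7)*100 = 89.1954%

89.1954 %


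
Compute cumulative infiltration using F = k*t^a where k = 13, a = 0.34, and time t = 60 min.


F = k * t^a = 13 * 60^0.34
F = 13 * 4.023198

52.3016 mm


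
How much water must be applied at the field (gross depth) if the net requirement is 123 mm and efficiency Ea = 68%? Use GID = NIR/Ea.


Ea = 68% = 0.68
GID = NIR / Ea = 123 / 0.68 = 180.8824 mm

180.8824 mm


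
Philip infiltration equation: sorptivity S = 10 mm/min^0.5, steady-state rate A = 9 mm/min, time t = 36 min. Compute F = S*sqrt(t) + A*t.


F = S*sqrt(t) + A*t
F = 10*sqrt(36) + 9*36
F = 10*6.000000 + 324

384.0000 mm


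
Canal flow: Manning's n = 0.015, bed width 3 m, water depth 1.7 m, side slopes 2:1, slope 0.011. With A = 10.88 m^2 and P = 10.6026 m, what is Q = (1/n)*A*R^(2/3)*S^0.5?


R = A/P = 10.88/10.6026 = 1.026163
Q = (1/0.015) * 10.88 * 1.026163^(2/3) * 0.011^0.5

77.3948 m^3/s


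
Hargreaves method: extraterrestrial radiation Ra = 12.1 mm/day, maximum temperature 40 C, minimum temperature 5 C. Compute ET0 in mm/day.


Tmean = (Tmax + Tmin)/2 = (40 + 5)/2 = 22.5
ET0 = 0.0023 * 12.1 * (22.5 + 17.8) * sqrt(40 - 5)
ET0 = 0.0023 * 12.1 * 40.3 * 5.916080

6.6352 mm/day


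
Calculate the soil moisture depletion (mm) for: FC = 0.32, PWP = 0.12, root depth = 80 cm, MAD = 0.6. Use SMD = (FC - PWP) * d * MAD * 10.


SMD = (FC - PWP) * d * MAD * 10
SMD = (0.32 - 0.12) * 80 * 0.6 * 10
SMD = 0.2000 * 80 * 0.6 * 10

96.0000 mm


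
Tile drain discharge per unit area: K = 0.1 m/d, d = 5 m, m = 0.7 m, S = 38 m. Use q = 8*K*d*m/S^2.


q = 8*K*d*m/S^2
q = 8*0.1*5*0.7/38^2
q = 2.8000 / 1444

0.0019 m/d


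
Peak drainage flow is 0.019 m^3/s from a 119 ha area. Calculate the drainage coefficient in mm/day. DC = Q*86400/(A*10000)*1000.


DC = Q * 86400 / (A * 10000) * 1000
DC = 0.019 * 86400 / (119 * 10000) * 1000
DC = 1641600.0000 / 1190000

1.3795 mm/day


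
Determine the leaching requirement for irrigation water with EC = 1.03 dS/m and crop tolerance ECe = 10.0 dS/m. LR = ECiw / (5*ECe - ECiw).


LR = ECiw / (5*ECe - ECiw)
LR = 1.03 / (5*10.0 - 1.03)
LR = 1.03 / 48.9700

0.0210


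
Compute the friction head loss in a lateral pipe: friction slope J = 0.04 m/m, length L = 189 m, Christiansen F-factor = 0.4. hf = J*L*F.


hf = J * L * F = 0.04 * 189 * 0.4 = 3.0240 m

3.0240 m


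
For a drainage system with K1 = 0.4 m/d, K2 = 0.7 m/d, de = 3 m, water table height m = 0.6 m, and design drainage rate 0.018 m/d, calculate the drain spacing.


S^2 = 8*K2*de*m/q + 4*K1*m^2/q
S^2 = 8*0.7*3*0.6/0.018 + 4*0.4*0.6^2/0.018
S = sqrt(592.0000)

24.3311 m


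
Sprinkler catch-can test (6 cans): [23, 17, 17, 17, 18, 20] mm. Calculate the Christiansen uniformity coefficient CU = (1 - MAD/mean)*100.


mean = 18.666667 mm
MAD = 1.888889 mm
CU = (1 - 1.888889/18.666667)*100

89.8810 %


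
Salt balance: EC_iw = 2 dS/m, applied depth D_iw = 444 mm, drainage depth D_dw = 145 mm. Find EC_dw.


EC_dw = EC_iw * D_iw / D_dw
EC_dw = 2 * 444 / 145
EC_dw = 888 / 145

6.1241 dS/m


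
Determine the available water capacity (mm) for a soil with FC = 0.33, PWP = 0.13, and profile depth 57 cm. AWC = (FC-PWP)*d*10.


AWC = (FC - PWP) * d * 10
AWC = (0.33 - 0.13) * 57 * 10
AWC = 0.2000 * 57 * 10

114.0000 mm


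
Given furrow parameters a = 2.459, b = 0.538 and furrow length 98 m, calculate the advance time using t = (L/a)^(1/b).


t = (L/a)^(1/b)
t = (98/2.459)^(1/0.538)
t = 39.853599^(1/0.538)

943.7278 min


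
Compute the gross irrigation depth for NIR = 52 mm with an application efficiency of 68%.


Ea = 68% = 0.68
GID = NIR / Ea = 52 / 0.68 = 76.4706 mm

76.4706 mm


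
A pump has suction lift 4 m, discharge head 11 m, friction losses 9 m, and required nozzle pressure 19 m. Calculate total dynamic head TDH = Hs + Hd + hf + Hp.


TDH = Hs + Hd + hf + Hp = 4 + 11 + 9 + 19 = 43

43 m


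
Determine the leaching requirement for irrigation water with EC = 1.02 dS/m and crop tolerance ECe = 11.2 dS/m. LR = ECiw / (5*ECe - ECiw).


LR = ECiw / (5*ECe - ECiw)
LR = 1.02 / (5*11.2 - 1.02)
LR = 1.02 / 54.9800

0.0186


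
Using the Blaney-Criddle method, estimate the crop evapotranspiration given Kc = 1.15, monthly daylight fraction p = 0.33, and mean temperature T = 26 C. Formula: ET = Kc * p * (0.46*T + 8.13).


ET = Kc * p * (0.46*T + 8.13)
ET = 1.15 * 0.33 * (0.46*26 + 8.13)
ET = 1.15 * 0.33 * 20.0900

7.6242 mm/day


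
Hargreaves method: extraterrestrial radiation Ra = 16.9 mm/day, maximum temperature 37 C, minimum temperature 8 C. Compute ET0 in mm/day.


Tmean = (Tmax + Tmin)/2 = (37 + 8)/2 = 22.5
ET0 = 0.0023 * 16.9 * (22.5 + 17.8) * sqrt(37 - 8)
ET0 = 0.0023 * 16.9 * 40.3 * 5.385165

8.4357 mm/day


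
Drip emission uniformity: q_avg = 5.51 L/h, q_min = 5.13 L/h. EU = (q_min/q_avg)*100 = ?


EU = (q_min/q_avg)*100 = (5.13/5.51)*100 = 93.1034%

93.1034 %


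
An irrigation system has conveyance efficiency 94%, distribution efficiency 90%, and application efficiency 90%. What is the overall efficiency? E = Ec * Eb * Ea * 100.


Ec = 0.94, Eb = 0.9, Ea = 0.9
E = 0.94 * 0.9 * 0.9 * 100 = 76.1400%

76.1400 %


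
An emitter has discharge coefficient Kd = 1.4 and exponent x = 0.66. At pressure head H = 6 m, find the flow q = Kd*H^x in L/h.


q = Kd * H^x = 1.4 * 6^0.66 = 1.4 * 3.262720

4.5678 L/h


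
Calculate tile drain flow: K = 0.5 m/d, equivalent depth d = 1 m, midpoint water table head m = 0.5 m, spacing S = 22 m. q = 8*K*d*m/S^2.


q = 8*K*d*m/S^2
q = 8*0.5*1*0.5/22^2
q = 2.0000 / 484

0.0041 m/d


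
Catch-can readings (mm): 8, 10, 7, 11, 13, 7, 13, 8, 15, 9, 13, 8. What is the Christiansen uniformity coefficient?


mean = 10.166667 mm
MAD = 2.361111 mm
CU = (1 - 2.361111/10.166667)*100

76.7760 %


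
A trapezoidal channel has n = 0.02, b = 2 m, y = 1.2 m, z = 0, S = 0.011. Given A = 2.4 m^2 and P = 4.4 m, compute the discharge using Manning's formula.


R = A/P = 2.4/4.4 = 0.545455
Q = (1/0.02) * 2.4 * 0.545455^(2/3) * 0.011^0.5

8.4020 m^3/s


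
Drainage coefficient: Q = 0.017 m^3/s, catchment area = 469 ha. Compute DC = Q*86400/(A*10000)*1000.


DC = Q * 86400 / (A * 10000) * 1000
DC = 0.017 * 86400 / (469 * 10000) * 1000
DC = 1468800.0000 / 4690000

0.3132 mm/day


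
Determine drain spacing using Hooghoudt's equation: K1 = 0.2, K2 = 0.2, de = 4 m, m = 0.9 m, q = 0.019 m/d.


S^2 = 8*K2*de*m/q + 4*K1*m^2/q
S^2 = 8*0.2*4*0.9/0.019 + 4*0.2*0.9^2/0.019
S = sqrt(337.2632)

18.3647 m


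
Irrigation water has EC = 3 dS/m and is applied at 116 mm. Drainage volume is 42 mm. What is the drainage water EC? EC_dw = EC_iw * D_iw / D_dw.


EC_dw = EC_iw * D_iw / D_dw
EC_dw = 3 * 116 / 42
EC_dw = 348 / 42

8.2857 dS/m


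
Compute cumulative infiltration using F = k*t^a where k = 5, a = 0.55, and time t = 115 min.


F = k * t^a = 5 * 115^0.55
F = 5 * 13.595144

67.9757 mm


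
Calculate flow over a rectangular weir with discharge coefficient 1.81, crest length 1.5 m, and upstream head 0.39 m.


Q = C * L * H^(3/2) = 1.81 * 1.5 * 0.39^1.5 = 1.81 * 1.5 * 0.243555

0.6613 m^3/s


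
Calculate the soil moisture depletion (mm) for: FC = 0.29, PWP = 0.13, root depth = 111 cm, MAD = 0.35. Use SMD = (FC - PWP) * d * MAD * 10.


SMD = (FC - PWP) * d * MAD * 10
SMD = (0.29 - 0.13) * 111 * 0.35 * 10
SMD = 0.1600 * 111 * 0.35 * 10

62.1600 mm


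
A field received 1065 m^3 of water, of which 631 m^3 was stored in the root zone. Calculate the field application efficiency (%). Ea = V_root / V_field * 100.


Ea = V_root / V_field * 100 = 631 / 1065 * 100 = 59.2488%

59.2488 %


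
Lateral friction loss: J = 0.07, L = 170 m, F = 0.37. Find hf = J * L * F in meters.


hf = J * L * F = 0.07 * 170 * 0.37 = 4.4030 m

4.4030 m


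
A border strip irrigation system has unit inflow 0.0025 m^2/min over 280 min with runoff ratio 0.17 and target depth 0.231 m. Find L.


L = q*t/((1+r)*Z)
L = 0.0025*280/((1+0.17)*0.231)
L = 0.7/0.27027

2.5900 m


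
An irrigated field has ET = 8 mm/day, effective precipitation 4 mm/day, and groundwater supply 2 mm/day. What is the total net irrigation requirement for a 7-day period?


Daily deficit = ET - Pe - GW = 8 - 4 - 2 = 2 mm/day
NIR = 2 * 7 = 14 mm

14.0000 mm


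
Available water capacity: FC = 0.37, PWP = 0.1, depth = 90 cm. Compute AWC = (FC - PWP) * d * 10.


AWC = (FC - PWP) * d * 10
AWC = (0.37 - 0.1) * 90 * 10
AWC = 0.2700 * 90 * 10

243.0000 mm


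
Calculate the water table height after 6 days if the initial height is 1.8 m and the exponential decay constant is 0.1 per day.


m = m0 * exp(-k*t)
m = 1.8 * exp(-0.1 * 6)
m = 1.8 * exp(-0.6000)

0.9879 m


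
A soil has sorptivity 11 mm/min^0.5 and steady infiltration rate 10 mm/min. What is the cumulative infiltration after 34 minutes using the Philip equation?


F = S*sqrt(t) + A*t
F = 11*sqrt(34) + 10*34
F = 11*5.830952 + 340

404.1405 mm


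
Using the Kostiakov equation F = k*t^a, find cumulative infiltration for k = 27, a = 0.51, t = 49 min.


F = k * t^a = 27 * 49^0.51
F = 27 * 7.277798

196.5005 mm


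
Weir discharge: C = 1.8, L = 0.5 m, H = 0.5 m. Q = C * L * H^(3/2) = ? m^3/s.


Q = C * L * H^(3/2) = 1.8 * 0.5 * 0.5^1.5 = 1.8 * 0.5 * 0.353553

0.3182 m^3/s


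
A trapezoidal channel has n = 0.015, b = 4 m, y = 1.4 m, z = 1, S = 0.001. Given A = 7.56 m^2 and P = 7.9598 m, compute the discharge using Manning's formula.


R = A/P = 7.56/7.9598 = 0.949773
Q = (1/0.015) * 7.56 * 0.949773^(2/3) * 0.001^0.5

15.3996 m^3/s


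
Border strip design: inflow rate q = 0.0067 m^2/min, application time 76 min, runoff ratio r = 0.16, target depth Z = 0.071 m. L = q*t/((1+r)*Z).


L = q*t/((1+r)*Z)
L = 0.0067*76/((1+0.16)*0.071)
L = 0.5092/0.08236

6.1826 m


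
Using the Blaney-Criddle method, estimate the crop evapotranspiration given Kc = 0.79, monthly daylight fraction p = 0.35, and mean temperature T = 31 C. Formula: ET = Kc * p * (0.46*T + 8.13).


ET = Kc * p * (0.46*T + 8.13)
ET = 0.79 * 0.35 * (0.46*31 + 8.13)
ET = 0.79 * 0.35 * 22.3900

6.1908 mm/day


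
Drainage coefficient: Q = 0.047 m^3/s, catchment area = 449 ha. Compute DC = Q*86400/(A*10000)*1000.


DC = Q * 86400 / (A * 10000) * 1000
DC = 0.047 * 86400 / (449 * 10000) * 1000
DC = 4060800.0000 / 4490000

0.9044 mm/day


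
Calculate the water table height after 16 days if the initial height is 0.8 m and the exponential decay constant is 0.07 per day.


m = m0 * exp(-k*t)
m = 0.8 * exp(-0.07 * 16)
m = 0.8 * exp(-1.1200)

0.2610 m


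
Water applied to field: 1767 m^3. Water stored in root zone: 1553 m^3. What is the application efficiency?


Ea = V_root / V_field * 100 = 1553 / 1767 * 100 = 87.8891%

87.8891 %


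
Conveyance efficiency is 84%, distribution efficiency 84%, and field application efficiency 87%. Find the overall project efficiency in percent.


Ec = 0.84, Eb = 0.84, Ea = 0.87
E = 0.84 * 0.84 * 0.87 * 100 = 61.3872%

61.3872 %


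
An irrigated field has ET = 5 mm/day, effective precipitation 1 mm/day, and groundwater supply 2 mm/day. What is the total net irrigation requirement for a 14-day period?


Daily deficit = ET - Pe - GW = 5 - 1 - 2 = 2 mm/day
NIR = 2 * 14 = 28 mm

28.0000 mm


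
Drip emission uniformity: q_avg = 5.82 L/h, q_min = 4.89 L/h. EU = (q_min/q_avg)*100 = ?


EU = (q_min/q_avg)*100 = (4.89/5.82)*100 = 84.0206%

84.0206 %


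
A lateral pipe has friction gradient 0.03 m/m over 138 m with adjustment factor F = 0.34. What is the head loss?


hf = J * L * F = 0.03 * 138 * 0.34 = 1.4076 m

1.4076 m


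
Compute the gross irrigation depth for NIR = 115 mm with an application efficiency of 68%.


Ea = 68% = 0.68
GID = NIR / Ea = 115 / 0.68 = 169.1176 mm

169.1176 mm


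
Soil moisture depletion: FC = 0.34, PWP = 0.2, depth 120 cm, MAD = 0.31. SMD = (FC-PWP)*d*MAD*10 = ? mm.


SMD = (FC - PWP) * d * MAD * 10
SMD = (0.34 - 0.2) * 120 * 0.31 * 10
SMD = 0.1400 * 120 * 0.31 * 10

52.0800 mm


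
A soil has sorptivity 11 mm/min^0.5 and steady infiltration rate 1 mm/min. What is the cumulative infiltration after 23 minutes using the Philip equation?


F = S*sqrt(t) + A*t
F = 11*sqrt(23) + 1*23
F = 11*4.795832 + 23

75.7542 mm


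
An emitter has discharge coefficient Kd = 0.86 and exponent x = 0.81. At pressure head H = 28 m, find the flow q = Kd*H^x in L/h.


q = Kd * H^x = 0.86 * 28^0.81 = 0.86 * 14.866133

12.7849 L/h


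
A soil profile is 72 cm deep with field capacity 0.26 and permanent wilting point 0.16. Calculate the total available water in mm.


AWC = (FC - PWP) * d * 10
AWC = (0.26 - 0.16) * 72 * 10
AWC = 0.1000 * 72 * 10

72.0000 mm


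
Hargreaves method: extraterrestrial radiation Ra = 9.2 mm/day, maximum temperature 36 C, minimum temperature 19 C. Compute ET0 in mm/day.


Tmean = (Tmax + Tmin)/2 = (36 + 19)/2 = 27.5
ET0 = 0.0023 * 9.2 * (27.5 + 17.8) * sqrt(36 - 19)
ET0 = 0.0023 * 9.2 * 45.3 * 4.123106

3.9522 mm/day


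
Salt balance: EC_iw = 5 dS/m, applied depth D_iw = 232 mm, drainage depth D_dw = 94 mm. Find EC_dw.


EC_dw = EC_iw * D_iw / D_dw
EC_dw = 5 * 232 / 94
EC_dw = 1160 / 94

12.3404 dS/m


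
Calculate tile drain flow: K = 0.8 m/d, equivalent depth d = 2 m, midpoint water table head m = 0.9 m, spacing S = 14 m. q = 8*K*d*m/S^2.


q = 8*K*d*m/S^2
q = 8*0.8*2*0.9/14^2
q = 11.5200 / 196

0.0588 m/d


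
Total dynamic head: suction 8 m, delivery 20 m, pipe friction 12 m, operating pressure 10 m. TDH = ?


TDH = Hs + Hd + hf + Hp = 8 + 20 + 12 + 10 = 50

50 m


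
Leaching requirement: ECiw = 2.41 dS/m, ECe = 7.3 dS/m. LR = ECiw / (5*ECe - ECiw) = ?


LR = ECiw / (5*ECe - ECiw)
LR = 2.41 / (5*7.3 - 2.41)
LR = 2.41 / 34.0900

0.0707


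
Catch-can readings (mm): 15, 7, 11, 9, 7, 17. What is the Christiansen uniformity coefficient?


mean = 11.000000 mm
MAD = 3.333333 mm
CU = (1 - 3.333333/11.000000)*100

69.6970 %


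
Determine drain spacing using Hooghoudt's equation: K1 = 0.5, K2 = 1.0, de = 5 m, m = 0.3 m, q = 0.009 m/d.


S^2 = 8*K2*de*m/q + 4*K1*m^2/q
S^2 = 8*1.0*5*0.3/0.009 + 4*0.5*0.3^2/0.009
S = sqrt(1353.3333)

36.7877 m


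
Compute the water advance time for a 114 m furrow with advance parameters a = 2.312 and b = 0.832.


t = (L/a)^(1/b)
t = (114/2.312)^(1/0.832)
t = 49.307958^(1/0.832)

108.3318 min


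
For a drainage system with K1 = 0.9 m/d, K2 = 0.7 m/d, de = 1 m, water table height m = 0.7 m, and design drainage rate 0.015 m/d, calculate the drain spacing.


S^2 = 8*K2*de*m/q + 4*K1*m^2/q
S^2 = 8*0.7*1*0.7/0.015 + 4*0.9*0.7^2/0.015
S = sqrt(378.9333)

19.4662 m


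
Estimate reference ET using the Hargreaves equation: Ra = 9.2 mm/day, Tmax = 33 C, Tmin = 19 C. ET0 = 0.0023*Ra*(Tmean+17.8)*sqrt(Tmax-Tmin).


Tmean = (Tmax + Tmin)/2 = (33 + 19)/2 = 26.0
ET0 = 0.0023 * 9.2 * (26.0 + 17.8) * sqrt(33 - 19)
ET0 = 0.0023 * 9.2 * 43.8 * 3.741657

3.4678 mm/day


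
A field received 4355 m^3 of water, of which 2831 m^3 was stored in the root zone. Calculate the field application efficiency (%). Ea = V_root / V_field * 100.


Ea = V_root / V_field * 100 = 2831 / 4355 * 100 = 65.0057%

65.0057 %


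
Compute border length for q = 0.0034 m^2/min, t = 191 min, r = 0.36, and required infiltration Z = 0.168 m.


L = q*t/((1+r)*Z)
L = 0.0034*191/((1+0.36)*0.168)
L = 0.6494/0.22848

2.8423 m


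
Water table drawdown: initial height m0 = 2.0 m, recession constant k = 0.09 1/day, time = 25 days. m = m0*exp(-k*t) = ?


m = m0 * exp(-k*t)
m = 2.0 * exp(-0.09 * 25)
m = 2.0 * exp(-2.2500)

0.2108 m


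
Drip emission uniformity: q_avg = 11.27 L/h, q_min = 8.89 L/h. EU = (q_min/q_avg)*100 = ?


EU = (q_min/q_avg)*100 = (8.89/11.27)*100 = 78.8820%

78.8820 %


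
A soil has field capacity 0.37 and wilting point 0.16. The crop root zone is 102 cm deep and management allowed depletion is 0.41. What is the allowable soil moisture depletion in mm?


SMD = (FC - PWP) * d * MAD * 10
SMD = (0.37 - 0.16) * 102 * 0.41 * 10
SMD = 0.2100 * 102 * 0.41 * 10

87.8220 mm


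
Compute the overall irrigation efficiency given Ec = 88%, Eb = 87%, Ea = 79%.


Ec = 0.88, Eb = 0.87, Ea = 0.79
E = 0.88 * 0.87 * 0.79 * 100 = 60.4824%

60.4824 %


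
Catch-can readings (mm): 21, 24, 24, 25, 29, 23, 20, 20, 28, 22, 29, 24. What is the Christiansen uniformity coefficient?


mean = 24.083333 mm
MAD = 2.444444 mm
CU = (1 - 2.444444/24.083333)*100

89.8501 %


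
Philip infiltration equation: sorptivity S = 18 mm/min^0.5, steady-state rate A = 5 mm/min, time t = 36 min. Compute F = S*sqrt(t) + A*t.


F = S*sqrt(t) + A*t
F = 18*sqrt(36) + 5*36
F = 18*6.000000 + 180

288.0000 mm


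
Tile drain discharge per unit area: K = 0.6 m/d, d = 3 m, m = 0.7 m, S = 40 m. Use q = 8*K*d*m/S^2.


q = 8*K*d*m/S^2
q = 8*0.6*3*0.7/40^2
q = 10.0800 / 1600

0.0063 m/d


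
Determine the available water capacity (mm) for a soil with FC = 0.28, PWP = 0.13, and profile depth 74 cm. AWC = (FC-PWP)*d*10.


AWC = (FC - PWP) * d * 10
AWC = (0.28 - 0.13) * 74 * 10
AWC = 0.1500 * 74 * 10

111.0000 mm


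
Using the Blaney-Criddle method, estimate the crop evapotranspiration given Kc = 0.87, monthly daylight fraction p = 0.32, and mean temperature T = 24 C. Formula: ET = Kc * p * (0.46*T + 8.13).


ET = Kc * p * (0.46*T + 8.13)
ET = 0.87 * 0.32 * (0.46*24 + 8.13)
ET = 0.87 * 0.32 * 19.1700

5.3369 mm/day


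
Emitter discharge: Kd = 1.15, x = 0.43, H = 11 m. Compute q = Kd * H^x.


q = Kd * H^x = 1.15 * 11^0.43 = 1.15 * 2.804135

3.2248 L/h


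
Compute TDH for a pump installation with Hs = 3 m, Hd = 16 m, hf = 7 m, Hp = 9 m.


TDH = Hs + Hd + hf + Hp = 3 + 16 + 7 + 9 = 35

35 m


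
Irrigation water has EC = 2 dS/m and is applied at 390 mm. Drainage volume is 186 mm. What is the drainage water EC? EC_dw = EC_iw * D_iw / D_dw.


EC_dw = EC_iw * D_iw / D_dw
EC_dw = 2 * 390 / 186
EC_dw = 780 / 186

4.1935 dS/m


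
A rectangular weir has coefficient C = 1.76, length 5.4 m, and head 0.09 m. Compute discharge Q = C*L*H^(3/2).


Q = C * L * H^(3/2) = 1.76 * 5.4 * 0.09^1.5 = 1.76 * 5.4 * 0.027000

0.2566 m^3/s


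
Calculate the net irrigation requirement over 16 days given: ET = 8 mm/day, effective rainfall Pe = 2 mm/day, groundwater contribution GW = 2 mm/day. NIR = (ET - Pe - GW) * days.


Daily deficit = ET - Pe - GW = 8 - 2 - 2 = 4 mm/day
NIR = 4 * 16 = 64 mm

64.0000 mm


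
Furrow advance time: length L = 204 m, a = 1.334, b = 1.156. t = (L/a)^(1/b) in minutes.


t = (L/a)^(1/b)
t = (204/1.334)^(1/1.156)
t = 152.923538^(1/1.156)

77.5682 min


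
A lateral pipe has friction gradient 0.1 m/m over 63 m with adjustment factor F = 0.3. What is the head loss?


hf = J * L * F = 0.1 * 63 * 0.3 = 1.8900 m

1.8900 m


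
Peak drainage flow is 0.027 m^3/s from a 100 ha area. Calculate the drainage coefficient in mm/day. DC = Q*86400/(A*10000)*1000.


DC = Q * 86400 / (A * 10000) * 1000
DC = 0.027 * 86400 / (100 * 10000) * 1000
DC = 2332800.0000 / 1000000

2.3328 mm/day


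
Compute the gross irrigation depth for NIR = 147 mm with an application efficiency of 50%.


Ea = 50% = 0.5
GID = NIR / Ea = 147 / 0.5 = 294.0000 mm

294.0000 mm


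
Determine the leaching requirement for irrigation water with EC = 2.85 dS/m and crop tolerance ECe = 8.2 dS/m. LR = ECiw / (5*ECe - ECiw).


LR = ECiw / (5*ECe - ECiw)
LR = 2.85 / (5*8.2 - 2.85)
LR = 2.85 / 38.1500

0.0747


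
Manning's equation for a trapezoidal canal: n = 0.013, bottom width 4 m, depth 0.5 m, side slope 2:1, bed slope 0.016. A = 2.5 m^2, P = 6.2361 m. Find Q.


R = A/P = 2.5/6.2361 = 0.400892
Q = (1/0.013) * 2.5 * 0.400892^(2/3) * 0.016^0.5

13.2254 m^3/s


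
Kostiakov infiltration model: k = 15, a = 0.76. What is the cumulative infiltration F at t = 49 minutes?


F = k * t^a = 15 * 49^0.76
F = 15 * 19.255244

288.8287 mm


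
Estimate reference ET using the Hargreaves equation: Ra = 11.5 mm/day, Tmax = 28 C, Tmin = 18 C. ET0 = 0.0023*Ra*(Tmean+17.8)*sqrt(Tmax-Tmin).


Tmean = (Tmax + Tmin)/2 = (28 + 18)/2 = 23.0
ET0 = 0.0023 * 11.5 * (23.0 + 17.8) * sqrt(28 - 18)
ET0 = 0.0023 * 11.5 * 40.8 * 3.162278

3.4126 mm/day


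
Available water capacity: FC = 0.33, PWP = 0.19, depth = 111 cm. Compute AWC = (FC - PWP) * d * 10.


AWC = (FC - PWP) * d * 10
AWC = (0.33 - 0.19) * 111 * 10
AWC = 0.1400 * 111 * 10

155.4000 mm


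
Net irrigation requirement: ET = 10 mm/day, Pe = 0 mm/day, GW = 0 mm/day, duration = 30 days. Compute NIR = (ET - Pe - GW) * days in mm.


Daily deficit = ET - Pe - GW = 10 - 0 - 0 = 10 mm/day
NIR = 10 * 30 = 300 mm

300.0000 mm


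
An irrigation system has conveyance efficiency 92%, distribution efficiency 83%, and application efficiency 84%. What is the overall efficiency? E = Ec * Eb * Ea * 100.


Ec = 0.92, Eb = 0.83, Ea = 0.84
E = 0.92 * 0.83 * 0.84 * 100 = 64.1424%

64.1424 %


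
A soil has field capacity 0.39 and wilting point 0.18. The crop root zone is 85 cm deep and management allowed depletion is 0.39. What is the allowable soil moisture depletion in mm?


SMD = (FC - PWP) * d * MAD * 10
SMD = (0.39 - 0.18) * 85 * 0.39 * 10
SMD = 0.2100 * 85 * 0.39 * 10

69.6150 mm


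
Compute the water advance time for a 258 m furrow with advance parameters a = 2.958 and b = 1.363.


t = (L/a)^(1/b)
t = (258/2.958)^(1/1.363)
t = 87.221095^(1/1.363)

26.5330 min


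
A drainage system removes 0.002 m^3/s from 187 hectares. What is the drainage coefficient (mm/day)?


DC = Q * 86400 / (A * 10000) * 1000
DC = 0.002 * 86400 / (187 * 10000) * 1000
DC = 172800.0000 / 1870000

0.0924 mm/day


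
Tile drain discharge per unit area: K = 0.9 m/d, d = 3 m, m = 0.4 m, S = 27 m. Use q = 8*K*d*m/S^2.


q = 8*K*d*m/S^2
q = 8*0.9*3*0.4/27^2
q = 8.6400 / 729

0.0119 m/d


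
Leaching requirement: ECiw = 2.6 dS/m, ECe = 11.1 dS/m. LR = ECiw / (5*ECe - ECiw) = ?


LR = ECiw / (5*ECe - ECiw)
LR = 2.6 / (5*11.1 - 2.6)
LR = 2.6 / 52.9000

0.0491


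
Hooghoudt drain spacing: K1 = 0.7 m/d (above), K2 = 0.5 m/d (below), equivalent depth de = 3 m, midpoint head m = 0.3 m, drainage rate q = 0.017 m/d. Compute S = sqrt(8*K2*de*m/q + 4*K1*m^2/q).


S^2 = 8*K2*de*m/q + 4*K1*m^2/q
S^2 = 8*0.5*3*0.3/0.017 + 4*0.7*0.3^2/0.017
S = sqrt(226.5882)

15.0528 m


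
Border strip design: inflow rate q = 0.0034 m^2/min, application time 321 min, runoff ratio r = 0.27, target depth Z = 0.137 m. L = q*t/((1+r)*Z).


L = q*t/((1+r)*Z)
L = 0.0034*321/((1+0.27)*0.137)
L = 1.0914/0.17399

6.2728 m


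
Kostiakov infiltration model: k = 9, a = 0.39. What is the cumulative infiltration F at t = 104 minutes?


F = k * t^a = 9 * 104^0.39
F = 9 * 6.118472

55.0662 mm


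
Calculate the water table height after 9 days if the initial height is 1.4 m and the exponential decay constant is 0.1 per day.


m = m0 * exp(-k*t)
m = 1.4 * exp(-0.1 * 9)
m = 1.4 * exp(-0.9000)

0.5692 m


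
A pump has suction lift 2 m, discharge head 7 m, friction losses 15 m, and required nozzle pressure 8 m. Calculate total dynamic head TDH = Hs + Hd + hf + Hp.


TDH = Hs + Hd + hf + Hp = 2 + 7 + 15 + 8 = 32

32 m


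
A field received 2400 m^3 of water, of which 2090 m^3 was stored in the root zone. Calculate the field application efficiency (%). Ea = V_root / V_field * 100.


Ea = V_root / V_field * 100 = 2090 / 2400 * 100 = 87.0833%

87.0833 %


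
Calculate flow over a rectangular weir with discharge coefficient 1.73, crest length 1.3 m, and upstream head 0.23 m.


Q = C * L * H^(3/2) = 1.73 * 1.3 * 0.23^1.5 = 1.73 * 1.3 * 0.110304

0.2481 m^3/s


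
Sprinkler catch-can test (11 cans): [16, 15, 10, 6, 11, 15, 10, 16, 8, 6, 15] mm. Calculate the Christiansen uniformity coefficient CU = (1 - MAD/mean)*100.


mean = 11.636364 mm
MAD = 3.421488 mm
CU = (1 - 3.421488/11.636364)*100

70.5966 %


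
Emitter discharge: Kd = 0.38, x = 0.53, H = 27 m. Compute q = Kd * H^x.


q = Kd * H^x = 0.38 * 27^0.53 = 0.38 * 5.736180

2.1797 L/h


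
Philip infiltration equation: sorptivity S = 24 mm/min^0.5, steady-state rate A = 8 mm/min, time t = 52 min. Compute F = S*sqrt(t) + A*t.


F = S*sqrt(t) + A*t
F = 24*sqrt(52) + 8*52
F = 24*7.211103 + 416

589.0665 mm


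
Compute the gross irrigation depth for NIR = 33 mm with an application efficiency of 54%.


Ea = 54% = 0.54
GID = NIR / Ea = 33 / 0.54 = 61.1111 mm

61.1111 mm


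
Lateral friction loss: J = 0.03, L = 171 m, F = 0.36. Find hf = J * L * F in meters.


hf = J * L * F = 0.03 * 171 * 0.36 = 1.8468 m

1.8468 m


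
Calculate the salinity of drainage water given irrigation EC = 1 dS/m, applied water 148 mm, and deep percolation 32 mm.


EC_dw = EC_iw * D_iw / D_dw
EC_dw = 1 * 148 / 32
EC_dw = 148 / 32

4.6250 dS/m


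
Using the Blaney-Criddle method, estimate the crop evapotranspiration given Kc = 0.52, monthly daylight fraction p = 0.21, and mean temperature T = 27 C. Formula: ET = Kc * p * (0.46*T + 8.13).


ET = Kc * p * (0.46*T + 8.13)
ET = 0.52 * 0.21 * (0.46*27 + 8.13)
ET = 0.52 * 0.21 * 20.5500

2.2441 mm/day


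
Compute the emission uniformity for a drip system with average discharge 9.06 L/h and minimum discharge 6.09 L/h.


EU = (q_min/q_avg)*100 = (6.09/9.06)*100 = 67.2185%

67.2185 %


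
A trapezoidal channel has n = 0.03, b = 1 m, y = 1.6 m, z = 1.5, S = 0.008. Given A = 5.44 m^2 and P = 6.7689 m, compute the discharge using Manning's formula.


R = A/P = 5.44/6.7689 = 0.803676
Q = (1/0.03) * 5.44 * 0.803676^(2/3) * 0.008^0.5

14.0198 m^3/s


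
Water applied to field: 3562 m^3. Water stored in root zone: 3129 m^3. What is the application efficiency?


Ea = V_root / V_field * 100 = 3129 / 3562 * 100 = 87.8439%

87.8439 %


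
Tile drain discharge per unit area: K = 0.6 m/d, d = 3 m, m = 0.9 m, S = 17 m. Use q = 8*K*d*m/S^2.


q = 8*K*d*m/S^2
q = 8*0.6*3*0.9/17^2
q = 12.9600 / 289

0.0448 m/d


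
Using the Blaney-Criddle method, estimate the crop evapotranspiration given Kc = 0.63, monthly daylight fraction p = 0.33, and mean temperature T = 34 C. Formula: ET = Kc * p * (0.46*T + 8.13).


ET = Kc * p * (0.46*T + 8.13)
ET = 0.63 * 0.33 * (0.46*34 + 8.13)
ET = 0.63 * 0.33 * 23.7700

4.9418 mm/day


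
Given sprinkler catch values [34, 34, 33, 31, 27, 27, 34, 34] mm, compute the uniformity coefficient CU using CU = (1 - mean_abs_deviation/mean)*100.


mean = 31.750000 mm
MAD = 2.562500 mm
CU = (1 - 2.562500/31.750000)*100

91.9291 %


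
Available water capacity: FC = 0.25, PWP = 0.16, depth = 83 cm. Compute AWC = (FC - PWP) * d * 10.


AWC = (FC - PWP) * d * 10
AWC = (0.25 - 0.16) * 83 * 10
AWC = 0.0900 * 83 * 10

74.7000 mm


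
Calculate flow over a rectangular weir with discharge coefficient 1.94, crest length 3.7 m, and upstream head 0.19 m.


Q = C * L * H^(3/2) = 1.94 * 3.7 * 0.19^1.5 = 1.94 * 3.7 * 0.082819

0.5945 m^3/s


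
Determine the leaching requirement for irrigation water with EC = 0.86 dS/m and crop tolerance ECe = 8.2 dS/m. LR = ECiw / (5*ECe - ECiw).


LR = ECiw / (5*ECe - ECiw)
LR = 0.86 / (5*8.2 - 0.86)
LR = 0.86 / 40.1400

0.0214


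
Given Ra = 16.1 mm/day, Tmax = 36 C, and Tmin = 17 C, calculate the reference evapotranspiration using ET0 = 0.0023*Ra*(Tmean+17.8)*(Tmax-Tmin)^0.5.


Tmean = (Tmax + Tmin)/2 = (36 + 17)/2 = 26.5
ET0 = 0.0023 * 16.1 * (26.5 + 17.8) * sqrt(36 - 17)
ET0 = 0.0023 * 16.1 * 44.3 * 4.358899

7.1505 mm/day


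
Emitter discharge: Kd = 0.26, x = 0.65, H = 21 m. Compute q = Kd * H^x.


q = Kd * H^x = 0.26 * 21^0.65 = 0.26 * 7.235067

1.8811 L/h


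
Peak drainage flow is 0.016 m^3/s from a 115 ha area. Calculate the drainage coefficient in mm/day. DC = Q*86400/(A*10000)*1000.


DC = Q * 86400 / (A * 10000) * 1000
DC = 0.016 * 86400 / (115 * 10000) * 1000
DC = 1382400.0000 / 1150000

1.2021 mm/day


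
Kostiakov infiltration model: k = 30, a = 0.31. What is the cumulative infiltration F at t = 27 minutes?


F = k * t^a = 30 * 27^0.31
F = 30 * 2.777939

83.3382 mm


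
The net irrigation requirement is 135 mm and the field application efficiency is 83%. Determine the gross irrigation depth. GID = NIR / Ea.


Ea = 83% = 0.83
GID = NIR / Ea = 135 / 0.83 = 162.6506 mm

162.6506 mm


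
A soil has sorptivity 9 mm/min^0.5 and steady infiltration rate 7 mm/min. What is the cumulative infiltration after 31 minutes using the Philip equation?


F = S*sqrt(t) + A*t
F = 9*sqrt(31) + 7*31
F = 9*5.567764 + 217

267.1099 mm


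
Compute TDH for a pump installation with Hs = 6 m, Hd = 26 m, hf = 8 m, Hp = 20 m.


TDH = Hs + Hd + hf + Hp = 6 + 26 + 8 + 20 = 60

60 m


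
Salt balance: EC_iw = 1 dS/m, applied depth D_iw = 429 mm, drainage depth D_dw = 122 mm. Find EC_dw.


EC_dw = EC_iw * D_iw / D_dw
EC_dw = 1 * 429 / 122
EC_dw = 429 / 122

3.5164 dS/m


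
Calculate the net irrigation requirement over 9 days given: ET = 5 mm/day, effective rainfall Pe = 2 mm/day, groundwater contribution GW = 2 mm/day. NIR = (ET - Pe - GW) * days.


Daily deficit = ET - Pe - GW = 5 - 2 - 2 = 1 mm/day
NIR = 1 * 9 = 9 mm

9.0000 mm


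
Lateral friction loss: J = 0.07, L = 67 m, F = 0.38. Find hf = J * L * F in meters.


hf = J * L * F = 0.07 * 67 * 0.38 = 1.7822 m

1.7822 m


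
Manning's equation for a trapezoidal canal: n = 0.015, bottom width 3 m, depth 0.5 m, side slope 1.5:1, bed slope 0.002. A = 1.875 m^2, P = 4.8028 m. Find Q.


R = A/P = 1.875/4.8028 = 0.390397
Q = (1/0.015) * 1.875 * 0.390397^(2/3) * 0.002^0.5

2.9860 m^3/s


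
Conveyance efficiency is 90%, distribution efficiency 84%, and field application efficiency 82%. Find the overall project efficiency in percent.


Ec = 0.9, Eb = 0.84, Ea = 0.82
E = 0.9 * 0.84 * 0.82 * 100 = 61.9920%

61.9920 %


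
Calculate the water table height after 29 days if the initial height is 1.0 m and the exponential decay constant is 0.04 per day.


m = m0 * exp(-k*t)
m = 1.0 * exp(-0.04 * 29)
m = 1.0 * exp(-1.1600)

0.3135 m


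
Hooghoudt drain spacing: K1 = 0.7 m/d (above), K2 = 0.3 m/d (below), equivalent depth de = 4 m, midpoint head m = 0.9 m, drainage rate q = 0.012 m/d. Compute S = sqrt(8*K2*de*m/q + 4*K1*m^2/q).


S^2 = 8*K2*de*m/q + 4*K1*m^2/q
S^2 = 8*0.3*4*0.9/0.012 + 4*0.7*0.9^2/0.012
S = sqrt(909.0000)

30.1496 m


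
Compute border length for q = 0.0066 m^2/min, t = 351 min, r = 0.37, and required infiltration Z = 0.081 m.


L = q*t/((1+r)*Z)
L = 0.0066*351/((1+0.37)*0.081)
L = 2.3166/0.11097

20.8759 m


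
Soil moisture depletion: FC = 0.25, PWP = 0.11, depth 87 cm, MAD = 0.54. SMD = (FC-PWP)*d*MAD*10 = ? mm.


SMD = (FC - PWP) * d * MAD * 10
SMD = (0.25 - 0.11) * 87 * 0.54 * 10
SMD = 0.1400 * 87 * 0.54 * 10

65.7720 mm


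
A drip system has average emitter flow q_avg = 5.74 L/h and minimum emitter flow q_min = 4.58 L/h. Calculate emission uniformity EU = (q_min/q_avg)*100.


EU = (q_min/q_avg)*100 = (4.58/5.74)*100 = 79.7909%

79.7909 %


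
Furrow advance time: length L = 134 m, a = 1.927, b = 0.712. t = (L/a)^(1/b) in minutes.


t = (L/a)^(1/b)
t = (134/1.927)^(1/0.712)
t = 69.538142^(1/0.712)

386.7158 min


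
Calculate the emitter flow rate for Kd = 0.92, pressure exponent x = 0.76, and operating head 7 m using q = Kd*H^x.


q = Kd * H^x = 0.92 * 7^0.76 = 0.92 * 4.388080

4.0370 L/h


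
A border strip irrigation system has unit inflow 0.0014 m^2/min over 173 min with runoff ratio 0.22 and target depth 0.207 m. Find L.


L = q*t/((1+r)*Z)
L = 0.0014*173/((1+0.22)*0.207)
L = 0.2422/0.25254

0.9591 m


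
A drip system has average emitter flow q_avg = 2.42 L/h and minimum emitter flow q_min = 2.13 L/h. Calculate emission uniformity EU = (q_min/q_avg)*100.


EU = (q_min/q_avg)*100 = (2.13/2.42)*100 = 88.0165%

88.0165 %


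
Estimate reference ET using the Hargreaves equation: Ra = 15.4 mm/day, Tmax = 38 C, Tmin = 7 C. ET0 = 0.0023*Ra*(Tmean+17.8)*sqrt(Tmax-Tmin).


Tmean = (Tmax + Tmin)/2 = (38 + 7)/2 = 22.5
ET0 = 0.0023 * 15.4 * (22.5 + 17.8) * sqrt(38 - 7)
ET0 = 0.0023 * 15.4 * 40.3 * 5.567764

7.9476 mm/day


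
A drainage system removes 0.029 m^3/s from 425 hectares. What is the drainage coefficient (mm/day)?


DC = Q * 86400 / (A * 10000) * 1000
DC = 0.029 * 86400 / (425 * 10000) * 1000
DC = 2505600.0000 / 4250000

0.5896 mm/day


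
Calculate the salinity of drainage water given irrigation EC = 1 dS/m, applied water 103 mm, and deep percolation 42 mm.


EC_dw = EC_iw * D_iw / D_dw
EC_dw = 1 * 103 / 42
EC_dw = 103 / 42

2.4524 dS/m


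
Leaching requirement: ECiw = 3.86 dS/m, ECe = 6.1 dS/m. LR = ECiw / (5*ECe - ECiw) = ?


LR = ECiw / (5*ECe - ECiw)
LR = 3.86 / (5*6.1 - 3.86)
LR = 3.86 / 26.6400

0.1449


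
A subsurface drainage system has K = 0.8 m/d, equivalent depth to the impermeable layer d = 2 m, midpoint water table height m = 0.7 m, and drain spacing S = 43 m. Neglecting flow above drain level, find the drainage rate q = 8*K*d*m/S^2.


q = 8*K*d*m/S^2
q = 8*0.8*2*0.7/43^2
q = 8.9600 / 1849

0.0048 m/d
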